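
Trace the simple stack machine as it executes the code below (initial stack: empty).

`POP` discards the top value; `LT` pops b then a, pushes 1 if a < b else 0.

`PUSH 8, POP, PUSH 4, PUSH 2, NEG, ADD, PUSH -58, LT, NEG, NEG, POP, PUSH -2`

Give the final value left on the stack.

PUSH 8   -> [8]
POP      -> []
PUSH 4   -> [4]
PUSH 2   -> [4, 2]
NEG      -> [4, -2]
ADD      -> [2]
PUSH -58 -> [2, -58]
LT       -> [0]
NEG      -> [0]
NEG      -> [0]
POP      -> []
PUSH -2  -> [-2]

-2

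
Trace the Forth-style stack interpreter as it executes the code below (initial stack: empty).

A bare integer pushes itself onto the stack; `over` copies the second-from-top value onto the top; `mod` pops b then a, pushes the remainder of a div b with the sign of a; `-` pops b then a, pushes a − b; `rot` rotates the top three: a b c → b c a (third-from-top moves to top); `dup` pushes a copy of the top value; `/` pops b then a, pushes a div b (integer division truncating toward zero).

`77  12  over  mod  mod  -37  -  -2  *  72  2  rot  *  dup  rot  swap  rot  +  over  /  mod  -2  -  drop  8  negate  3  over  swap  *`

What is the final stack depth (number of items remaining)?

2

77      [77]
12      [77, 12]
over    [77, 12, 77]
mod     [77, 12]
mod     [5]
-37     [5, -37]
-       [42]
-2      [42, -2]
*       [-84]
72      [-84, 72]
2       [-84, 72, 2]
rot     [72, 2, -84]
*       [72, -168]
dup     [72, -168, -168]
rot     [-168, -168, 72]
swap    [-168, 72, -168]
rot     [72, -168, -168]
+       [72, -336]
over    [72, -336, 72]
/       [72, -4]
mod     [0]
-2      [0, -2]
-       [2]
drop    []
8       [8]
negate  [-8]
3       [-8, 3]
over    [-8, 3, -8]
swap    [-8, -8, 3]
*       [-8, -24]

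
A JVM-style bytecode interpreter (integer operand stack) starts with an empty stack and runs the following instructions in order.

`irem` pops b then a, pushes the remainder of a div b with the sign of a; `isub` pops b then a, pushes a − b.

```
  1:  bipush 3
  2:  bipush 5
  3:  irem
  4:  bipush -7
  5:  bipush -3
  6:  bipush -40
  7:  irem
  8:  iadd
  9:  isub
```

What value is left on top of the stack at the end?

13

bipush 3   -> [3]
bipush 5   -> [3, 5]
irem       -> [3]
bipush -7  -> [3, -7]
bipush -3  -> [3, -7, -3]
bipush -40 -> [3, -7, -3, -40]
irem       -> [3, -7, -3]
iadd       -> [3, -10]
isub       -> [13]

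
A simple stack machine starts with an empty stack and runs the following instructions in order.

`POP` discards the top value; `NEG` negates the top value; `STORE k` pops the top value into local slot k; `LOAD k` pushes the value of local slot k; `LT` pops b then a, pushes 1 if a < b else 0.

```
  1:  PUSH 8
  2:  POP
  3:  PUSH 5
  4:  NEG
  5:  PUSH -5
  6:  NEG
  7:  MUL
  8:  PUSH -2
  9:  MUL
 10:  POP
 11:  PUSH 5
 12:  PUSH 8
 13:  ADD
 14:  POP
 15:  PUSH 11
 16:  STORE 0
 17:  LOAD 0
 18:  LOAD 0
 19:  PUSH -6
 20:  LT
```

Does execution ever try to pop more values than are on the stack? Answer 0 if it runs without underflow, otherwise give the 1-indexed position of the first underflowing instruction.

PUSH 8   [8]
POP      []
PUSH 5   [5]
NEG      [-5]
PUSH -5  [-5, -5]
NEG      [-5, 5]
MUL      [-25]
PUSH -2  [-25, -2]
MUL      [50]
POP      []
PUSH 5   [5]
PUSH 8   [5, 8]
ADD      [13]
POP      []
PUSH 11  [11]
STORE 0  []
LOAD 0   [11]
LOAD 0   [11, 11]
PUSH -6  [11, 11, -6]
LT       [11, 0]

0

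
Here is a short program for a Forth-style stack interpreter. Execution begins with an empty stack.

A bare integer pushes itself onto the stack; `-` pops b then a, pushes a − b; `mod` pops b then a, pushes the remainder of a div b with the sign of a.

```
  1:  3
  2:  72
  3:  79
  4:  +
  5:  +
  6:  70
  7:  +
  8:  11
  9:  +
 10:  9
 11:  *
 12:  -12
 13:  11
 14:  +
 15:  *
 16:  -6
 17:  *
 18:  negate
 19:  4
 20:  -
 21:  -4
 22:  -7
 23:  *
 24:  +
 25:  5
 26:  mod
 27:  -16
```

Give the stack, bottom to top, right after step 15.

[-2115]

3   -> 3
72  -> 3 72
79  -> 3 72 79
+   -> 3 151
+   -> 154
70  -> 154 70
+   -> 224
11  -> 224 11
+   -> 235
9   -> 235 9
*   -> 2115
-12 -> 2115 -12
11  -> 2115 -12 11
+   -> 2115 -1
*   -> -2115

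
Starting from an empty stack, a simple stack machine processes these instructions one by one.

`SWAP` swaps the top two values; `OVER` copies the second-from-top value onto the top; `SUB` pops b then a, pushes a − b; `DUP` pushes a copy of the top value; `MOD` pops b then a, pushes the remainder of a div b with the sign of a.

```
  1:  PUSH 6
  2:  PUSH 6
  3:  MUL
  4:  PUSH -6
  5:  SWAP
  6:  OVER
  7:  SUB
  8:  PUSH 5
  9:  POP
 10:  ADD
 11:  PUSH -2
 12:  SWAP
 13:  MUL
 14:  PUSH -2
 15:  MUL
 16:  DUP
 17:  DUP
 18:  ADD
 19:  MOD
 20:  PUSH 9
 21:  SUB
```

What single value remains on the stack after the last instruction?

135

PUSH 6  : [6]
PUSH 6  : [6, 6]
MUL     : [36]
PUSH -6 : [36, -6]
SWAP    : [-6, 36]
OVER    : [-6, 36, -6]
SUB     : [-6, 42]
PUSH 5  : [-6, 42, 5]
POP     : [-6, 42]
ADD     : [36]
PUSH -2 : [36, -2]
SWAP    : [-2, 36]
MUL     : [-72]
PUSH -2 : [-72, -2]
MUL     : [144]
DUP     : [144, 144]
DUP     : [144, 144, 144]
ADD     : [144, 288]
MOD     : [144]
PUSH 9  : [144, 9]
SUB     : [135]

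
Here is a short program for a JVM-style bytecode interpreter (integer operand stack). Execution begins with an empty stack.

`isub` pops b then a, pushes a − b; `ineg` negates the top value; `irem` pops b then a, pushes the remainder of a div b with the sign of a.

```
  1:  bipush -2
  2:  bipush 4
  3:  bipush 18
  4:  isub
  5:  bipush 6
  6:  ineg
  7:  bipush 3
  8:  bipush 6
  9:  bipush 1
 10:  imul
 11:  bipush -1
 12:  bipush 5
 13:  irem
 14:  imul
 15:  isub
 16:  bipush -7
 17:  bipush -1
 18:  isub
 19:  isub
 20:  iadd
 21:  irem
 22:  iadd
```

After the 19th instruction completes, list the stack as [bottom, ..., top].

bipush -2 → [-2]
bipush 4  → [-2, 4]
bipush 18 → [-2, 4, 18]
isub      → [-2, -14]
bipush 6  → [-2, -14, 6]
ineg      → [-2, -14, -6]
bipush 3  → [-2, -14, -6, 3]
bipush 6  → [-2, -14, -6, 3, 6]
bipush 1  → [-2, -14, -6, 3, 6, 1]
imul      → [-2, -14, -6, 3, 6]
bipush -1 → [-2, -14, -6, 3, 6, -1]
bipush 5  → [-2, -14, -6, 3, 6, -1, 5]
irem      → [-2, -14, -6, 3, 6, -1]
imul      → [-2, -14, -6, 3, -6]
isub      → [-2, -14, -6, 9]
bipush -7 → [-2, -14, -6, 9, -7]
bipush -1 → [-2, -14, -6, 9, -7, -1]
isub      → [-2, -14, -6, 9, -6]
isub      → [-2, -14, -6, 15]

[-2, -14, -6, 15]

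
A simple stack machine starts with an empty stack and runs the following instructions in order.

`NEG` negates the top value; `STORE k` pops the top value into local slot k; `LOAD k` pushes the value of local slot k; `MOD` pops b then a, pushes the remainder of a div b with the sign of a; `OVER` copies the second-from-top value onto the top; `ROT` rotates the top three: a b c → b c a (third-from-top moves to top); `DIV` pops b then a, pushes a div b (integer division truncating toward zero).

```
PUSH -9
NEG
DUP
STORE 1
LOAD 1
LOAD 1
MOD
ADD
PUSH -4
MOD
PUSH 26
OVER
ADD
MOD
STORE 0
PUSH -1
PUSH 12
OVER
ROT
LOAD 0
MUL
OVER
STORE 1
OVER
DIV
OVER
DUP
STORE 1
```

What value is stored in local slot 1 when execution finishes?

PUSH -9 : -9
NEG     : 9
DUP     : 9 9
STORE 1 : 9
LOAD 1  : 9 9
LOAD 1  : 9 9 9
MOD     : 9 0
ADD     : 9
PUSH -4 : 9 -4
MOD     : 1
PUSH 26 : 1 26
OVER    : 1 26 1
ADD     : 1 27
MOD     : 1
STORE 0 : (empty)
PUSH -1 : -1
PUSH 12 : -1 12
OVER    : -1 12 -1
ROT     : 12 -1 -1
LOAD 0  : 12 -1 -1 1
MUL     : 12 -1 -1
OVER    : 12 -1 -1 -1
STORE 1 : 12 -1 -1
OVER    : 12 -1 -1 -1
DIV     : 12 -1 1
OVER    : 12 -1 1 -1
DUP     : 12 -1 1 -1 -1
STORE 1 : 12 -1 1 -1

-1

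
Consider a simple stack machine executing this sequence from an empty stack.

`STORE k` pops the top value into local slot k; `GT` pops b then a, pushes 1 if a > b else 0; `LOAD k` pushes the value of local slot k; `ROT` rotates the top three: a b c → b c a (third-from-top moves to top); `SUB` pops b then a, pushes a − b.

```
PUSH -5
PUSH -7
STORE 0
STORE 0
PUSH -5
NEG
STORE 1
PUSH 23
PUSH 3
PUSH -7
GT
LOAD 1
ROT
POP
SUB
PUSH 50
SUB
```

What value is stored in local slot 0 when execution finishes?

PUSH -5 : [-5]
PUSH -7 : [-5, -7]
STORE 0 : [-5]
STORE 0 : []
PUSH -5 : [-5]
NEG     : [5]
STORE 1 : []
PUSH 23 : [23]
PUSH 3  : [23, 3]
PUSH -7 : [23, 3, -7]
GT      : [23, 1]
LOAD 1  : [23, 1, 5]
ROT     : [1, 5, 23]
POP     : [1, 5]
SUB     : [-4]
PUSH 50 : [-4, 50]
SUB     : [-54]

-5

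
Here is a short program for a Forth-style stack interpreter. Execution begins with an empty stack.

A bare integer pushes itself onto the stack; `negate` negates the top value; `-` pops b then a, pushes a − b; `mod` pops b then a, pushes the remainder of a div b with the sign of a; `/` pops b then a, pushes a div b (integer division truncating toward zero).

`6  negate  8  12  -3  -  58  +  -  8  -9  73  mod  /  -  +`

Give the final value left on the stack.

-71

6       [6]
negate  [-6]
8       [-6, 8]
12      [-6, 8, 12]
-3      [-6, 8, 12, -3]
-       [-6, 8, 15]
58      [-6, 8, 15, 58]
+       [-6, 8, 73]
-       [-6, -65]
8       [-6, -65, 8]
-9      [-6, -65, 8, -9]
73      [-6, -65, 8, -9, 73]
mod     [-6, -65, 8, -9]
/       [-6, -65, 0]
-       [-6, -65]
+       [-71]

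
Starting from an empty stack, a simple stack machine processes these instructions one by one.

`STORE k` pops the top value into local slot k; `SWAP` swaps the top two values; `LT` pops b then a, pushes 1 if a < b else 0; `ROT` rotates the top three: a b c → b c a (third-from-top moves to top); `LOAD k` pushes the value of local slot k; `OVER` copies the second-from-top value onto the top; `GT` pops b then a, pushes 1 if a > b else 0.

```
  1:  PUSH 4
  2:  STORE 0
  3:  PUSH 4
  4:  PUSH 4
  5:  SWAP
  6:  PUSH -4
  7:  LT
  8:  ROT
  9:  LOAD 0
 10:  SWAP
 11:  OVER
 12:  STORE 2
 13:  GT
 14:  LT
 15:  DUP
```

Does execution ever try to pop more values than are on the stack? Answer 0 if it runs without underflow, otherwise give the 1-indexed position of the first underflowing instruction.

PUSH 4  → [4]
STORE 0 → []
PUSH 4  → [4]
PUSH 4  → [4, 4]
SWAP    → [4, 4]
PUSH -4 → [4, 4, -4]
LT      → [4, 0]
ROT  — needs 3 operands, stack has 2 → underflow

8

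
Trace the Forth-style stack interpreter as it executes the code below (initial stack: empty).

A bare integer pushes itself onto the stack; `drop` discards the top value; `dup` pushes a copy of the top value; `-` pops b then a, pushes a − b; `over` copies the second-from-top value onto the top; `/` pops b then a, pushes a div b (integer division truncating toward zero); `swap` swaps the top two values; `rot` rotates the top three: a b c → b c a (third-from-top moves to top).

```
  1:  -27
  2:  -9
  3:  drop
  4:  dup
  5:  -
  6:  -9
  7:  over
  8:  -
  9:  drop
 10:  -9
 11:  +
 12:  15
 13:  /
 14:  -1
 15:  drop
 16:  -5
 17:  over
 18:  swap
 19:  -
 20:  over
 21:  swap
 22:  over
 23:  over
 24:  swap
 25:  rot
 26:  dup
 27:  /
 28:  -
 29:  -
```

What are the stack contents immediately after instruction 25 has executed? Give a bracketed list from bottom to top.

-27  -> [-27]
-9   -> [-27, -9]
drop -> [-27]
dup  -> [-27, -27]
-    -> [0]
-9   -> [0, -9]
over -> [0, -9, 0]
-    -> [0, -9]
drop -> [0]
-9   -> [0, -9]
+    -> [-9]
15   -> [-9, 15]
/    -> [0]
-1   -> [0, -1]
drop -> [0]
-5   -> [0, -5]
over -> [0, -5, 0]
swap -> [0, 0, -5]
-    -> [0, 5]
over -> [0, 5, 0]
swap -> [0, 0, 5]
over -> [0, 0, 5, 0]
over -> [0, 0, 5, 0, 5]
swap -> [0, 0, 5, 5, 0]
rot  -> [0, 0, 5, 0, 5]

[0, 0, 5, 0, 5]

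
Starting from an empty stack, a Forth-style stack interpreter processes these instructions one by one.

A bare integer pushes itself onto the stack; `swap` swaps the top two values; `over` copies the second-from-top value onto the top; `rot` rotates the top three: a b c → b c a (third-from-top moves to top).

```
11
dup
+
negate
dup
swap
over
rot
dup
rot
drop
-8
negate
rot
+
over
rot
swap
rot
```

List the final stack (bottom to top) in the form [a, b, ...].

[-22, -22, -22, -14]

11     -> [11]
dup    -> [11, 11]
+      -> [22]
negate -> [-22]
dup    -> [-22, -22]
swap   -> [-22, -22]
over   -> [-22, -22, -22]
rot    -> [-22, -22, -22]
dup    -> [-22, -22, -22, -22]
rot    -> [-22, -22, -22, -22]
drop   -> [-22, -22, -22]
-8     -> [-22, -22, -22, -8]
negate -> [-22, -22, -22, 8]
rot    -> [-22, -22, 8, -22]
+      -> [-22, -22, -14]
over   -> [-22, -22, -14, -22]
rot    -> [-22, -14, -22, -22]
swap   -> [-22, -14, -22, -22]
rot    -> [-22, -22, -22, -14]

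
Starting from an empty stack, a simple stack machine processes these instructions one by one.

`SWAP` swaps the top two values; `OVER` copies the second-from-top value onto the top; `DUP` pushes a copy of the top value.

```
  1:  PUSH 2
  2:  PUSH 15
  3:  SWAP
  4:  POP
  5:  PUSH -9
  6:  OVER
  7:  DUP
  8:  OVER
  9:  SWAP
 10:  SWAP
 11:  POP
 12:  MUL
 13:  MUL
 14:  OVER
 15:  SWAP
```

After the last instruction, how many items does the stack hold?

3

PUSH 2  → 2
PUSH 15 → 2 15
SWAP    → 15 2
POP     → 15
PUSH -9 → 15 -9
OVER    → 15 -9 15
DUP     → 15 -9 15 15
OVER    → 15 -9 15 15 15
SWAP    → 15 -9 15 15 15
SWAP    → 15 -9 15 15 15
POP     → 15 -9 15 15
MUL     → 15 -9 225
MUL     → 15 -2025
OVER    → 15 -2025 15
SWAP    → 15 15 -2025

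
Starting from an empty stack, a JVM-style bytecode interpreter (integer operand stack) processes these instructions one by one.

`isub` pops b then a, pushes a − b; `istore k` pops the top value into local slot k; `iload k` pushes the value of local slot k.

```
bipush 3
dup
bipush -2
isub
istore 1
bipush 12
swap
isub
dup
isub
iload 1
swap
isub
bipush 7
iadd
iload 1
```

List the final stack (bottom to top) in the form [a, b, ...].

[12, 5]

bipush 3  → [3]
dup       → [3, 3]
bipush -2 → [3, 3, -2]
isub      → [3, 5]
istore 1  → [3]
bipush 12 → [3, 12]
swap      → [12, 3]
isub      → [9]
dup       → [9, 9]
isub      → [0]
iload 1   → [0, 5]
swap      → [5, 0]
isub      → [5]
bipush 7  → [5, 7]
iadd      → [12]
iload 1   → [12, 5]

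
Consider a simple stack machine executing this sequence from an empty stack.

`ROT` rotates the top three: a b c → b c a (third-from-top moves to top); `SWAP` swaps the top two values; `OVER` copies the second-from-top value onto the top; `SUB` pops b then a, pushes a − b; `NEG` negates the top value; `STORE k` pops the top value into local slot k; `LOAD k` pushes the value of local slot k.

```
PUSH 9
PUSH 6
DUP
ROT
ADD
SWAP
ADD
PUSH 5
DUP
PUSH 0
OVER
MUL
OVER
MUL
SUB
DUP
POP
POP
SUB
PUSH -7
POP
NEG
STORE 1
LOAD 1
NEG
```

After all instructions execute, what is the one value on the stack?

PUSH 9  → 9
PUSH 6  → 9 6
DUP     → 9 6 6
ROT     → 6 6 9
ADD     → 6 15
SWAP    → 15 6
ADD     → 21
PUSH 5  → 21 5
DUP     → 21 5 5
PUSH 0  → 21 5 5 0
OVER    → 21 5 5 0 5
MUL     → 21 5 5 0
OVER    → 21 5 5 0 5
MUL     → 21 5 5 0
SUB     → 21 5 5
DUP     → 21 5 5 5
POP     → 21 5 5
POP     → 21 5
SUB     → 16
PUSH -7 → 16 -7
POP     → 16
NEG     → -16
STORE 1 → (empty)
LOAD 1  → -16
NEG     → 16

16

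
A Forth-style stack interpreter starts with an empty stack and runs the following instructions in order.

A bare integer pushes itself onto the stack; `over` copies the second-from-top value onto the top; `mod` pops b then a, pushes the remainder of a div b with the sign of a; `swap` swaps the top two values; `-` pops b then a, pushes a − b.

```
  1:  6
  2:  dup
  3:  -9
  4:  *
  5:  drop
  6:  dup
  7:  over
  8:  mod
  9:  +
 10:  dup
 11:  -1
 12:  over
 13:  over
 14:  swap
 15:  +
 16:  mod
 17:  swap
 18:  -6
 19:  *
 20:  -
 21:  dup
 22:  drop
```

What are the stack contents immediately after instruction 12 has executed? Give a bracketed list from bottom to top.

[6, 6, -1, 6]

6     [6]
dup   [6, 6]
-9    [6, 6, -9]
*     [6, -54]
drop  [6]
dup   [6, 6]
over  [6, 6, 6]
mod   [6, 0]
+     [6]
dup   [6, 6]
-1    [6, 6, -1]
over  [6, 6, -1, 6]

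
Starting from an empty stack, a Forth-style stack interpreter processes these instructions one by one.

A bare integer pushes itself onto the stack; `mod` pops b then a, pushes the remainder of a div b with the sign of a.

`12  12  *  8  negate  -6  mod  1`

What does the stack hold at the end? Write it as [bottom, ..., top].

12     -> 12
12     -> 12 12
*      -> 144
8      -> 144 8
negate -> 144 -8
-6     -> 144 -8 -6
mod    -> 144 -2
1      -> 144 -2 1

[144, -2, 1]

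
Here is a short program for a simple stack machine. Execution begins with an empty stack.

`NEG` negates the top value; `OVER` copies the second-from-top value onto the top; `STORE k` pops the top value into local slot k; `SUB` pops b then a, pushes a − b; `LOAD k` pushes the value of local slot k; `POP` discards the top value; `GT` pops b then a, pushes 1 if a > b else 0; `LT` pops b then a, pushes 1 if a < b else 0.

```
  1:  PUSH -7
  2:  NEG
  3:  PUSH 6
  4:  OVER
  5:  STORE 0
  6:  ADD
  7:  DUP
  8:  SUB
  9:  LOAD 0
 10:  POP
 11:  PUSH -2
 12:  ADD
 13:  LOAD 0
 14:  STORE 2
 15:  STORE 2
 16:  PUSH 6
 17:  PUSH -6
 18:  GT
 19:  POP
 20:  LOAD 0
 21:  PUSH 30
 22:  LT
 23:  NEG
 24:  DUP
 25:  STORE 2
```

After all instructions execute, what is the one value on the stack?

PUSH -7 : -7
NEG     : 7
PUSH 6  : 7 6
OVER    : 7 6 7
STORE 0 : 7 6
ADD     : 13
DUP     : 13 13
SUB     : 0
LOAD 0  : 0 7
POP     : 0
PUSH -2 : 0 -2
ADD     : -2
LOAD 0  : -2 7
STORE 2 : -2
STORE 2 : (empty)
PUSH 6  : 6
PUSH -6 : 6 -6
GT      : 1
POP     : (empty)
LOAD 0  : 7
PUSH 30 : 7 30
LT      : 1
NEG     : -1
DUP     : -1 -1
STORE 2 : -1

-1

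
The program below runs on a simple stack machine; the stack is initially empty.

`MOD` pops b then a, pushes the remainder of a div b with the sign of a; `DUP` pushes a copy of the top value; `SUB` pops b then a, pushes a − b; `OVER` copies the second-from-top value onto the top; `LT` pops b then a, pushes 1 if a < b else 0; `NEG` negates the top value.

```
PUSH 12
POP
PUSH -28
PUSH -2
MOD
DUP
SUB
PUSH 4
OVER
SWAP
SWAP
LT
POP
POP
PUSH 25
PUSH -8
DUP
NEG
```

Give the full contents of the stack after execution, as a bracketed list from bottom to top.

[25, -8, 8]

PUSH 12  → [12]
POP      → []
PUSH -28 → [-28]
PUSH -2  → [-28, -2]
MOD      → [0]
DUP      → [0, 0]
SUB      → [0]
PUSH 4   → [0, 4]
OVER     → [0, 4, 0]
SWAP     → [0, 0, 4]
SWAP     → [0, 4, 0]
LT       → [0, 0]
POP      → [0]
POP      → []
PUSH 25  → [25]
PUSH -8  → [25, -8]
DUP      → [25, -8, -8]
NEG      → [25, -8, 8]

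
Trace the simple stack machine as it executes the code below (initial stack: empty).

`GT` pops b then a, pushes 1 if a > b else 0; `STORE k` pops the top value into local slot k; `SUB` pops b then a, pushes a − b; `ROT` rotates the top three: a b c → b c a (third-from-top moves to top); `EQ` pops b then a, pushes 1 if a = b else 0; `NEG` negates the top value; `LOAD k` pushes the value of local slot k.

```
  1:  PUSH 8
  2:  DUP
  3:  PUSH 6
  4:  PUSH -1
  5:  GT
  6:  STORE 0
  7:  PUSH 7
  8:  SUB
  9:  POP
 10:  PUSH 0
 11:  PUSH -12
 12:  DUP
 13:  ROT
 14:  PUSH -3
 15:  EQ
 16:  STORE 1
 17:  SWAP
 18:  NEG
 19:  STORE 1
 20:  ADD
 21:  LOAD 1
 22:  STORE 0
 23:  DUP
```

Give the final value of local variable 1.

12

PUSH 8   -> [8]
DUP      -> [8, 8]
PUSH 6   -> [8, 8, 6]
PUSH -1  -> [8, 8, 6, -1]
GT       -> [8, 8, 1]
STORE 0  -> [8, 8]
PUSH 7   -> [8, 8, 7]
SUB      -> [8, 1]
POP      -> [8]
PUSH 0   -> [8, 0]
PUSH -12 -> [8, 0, -12]
DUP      -> [8, 0, -12, -12]
ROT      -> [8, -12, -12, 0]
PUSH -3  -> [8, -12, -12, 0, -3]
EQ       -> [8, -12, -12, 0]
STORE 1  -> [8, -12, -12]
SWAP     -> [8, -12, -12]
NEG      -> [8, -12, 12]
STORE 1  -> [8, -12]
ADD      -> [-4]
LOAD 1   -> [-4, 12]
STORE 0  -> [-4]
DUP      -> [-4, -4]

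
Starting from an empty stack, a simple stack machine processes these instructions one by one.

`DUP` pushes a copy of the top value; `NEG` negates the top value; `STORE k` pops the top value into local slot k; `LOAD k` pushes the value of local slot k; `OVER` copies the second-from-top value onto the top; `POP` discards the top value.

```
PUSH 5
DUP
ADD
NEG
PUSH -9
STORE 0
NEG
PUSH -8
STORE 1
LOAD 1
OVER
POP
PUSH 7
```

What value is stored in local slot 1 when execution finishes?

PUSH 5  : 5
DUP     : 5 5
ADD     : 10
NEG     : -10
PUSH -9 : -10 -9
STORE 0 : -10
NEG     : 10
PUSH -8 : 10 -8
STORE 1 : 10
LOAD 1  : 10 -8
OVER    : 10 -8 10
POP     : 10 -8
PUSH 7  : 10 -8 7

-8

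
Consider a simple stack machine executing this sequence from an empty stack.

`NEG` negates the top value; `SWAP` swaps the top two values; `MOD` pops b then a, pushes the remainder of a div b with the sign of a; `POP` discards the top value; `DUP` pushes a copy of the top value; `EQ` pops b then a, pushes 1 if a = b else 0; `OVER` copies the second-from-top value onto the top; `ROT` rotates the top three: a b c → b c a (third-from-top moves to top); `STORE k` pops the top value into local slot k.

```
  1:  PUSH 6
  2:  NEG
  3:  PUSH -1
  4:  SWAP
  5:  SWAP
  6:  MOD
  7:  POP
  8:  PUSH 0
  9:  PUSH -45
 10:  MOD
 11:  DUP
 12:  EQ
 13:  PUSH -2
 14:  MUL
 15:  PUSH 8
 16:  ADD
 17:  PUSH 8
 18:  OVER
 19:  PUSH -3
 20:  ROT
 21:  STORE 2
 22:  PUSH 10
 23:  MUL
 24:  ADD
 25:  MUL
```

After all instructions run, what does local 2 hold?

PUSH 6   -> 6
NEG      -> -6
PUSH -1  -> -6 -1
SWAP     -> -1 -6
SWAP     -> -6 -1
MOD      -> 0
POP      -> (empty)
PUSH 0   -> 0
PUSH -45 -> 0 -45
MOD      -> 0
DUP      -> 0 0
EQ       -> 1
PUSH -2  -> 1 -2
MUL      -> -2
PUSH 8   -> -2 8
ADD      -> 6
PUSH 8   -> 6 8
OVER     -> 6 8 6
PUSH -3  -> 6 8 6 -3
ROT      -> 6 6 -3 8
STORE 2  -> 6 6 -3
PUSH 10  -> 6 6 -3 10
MUL      -> 6 6 -30
ADD      -> 6 -24
MUL      -> -144

8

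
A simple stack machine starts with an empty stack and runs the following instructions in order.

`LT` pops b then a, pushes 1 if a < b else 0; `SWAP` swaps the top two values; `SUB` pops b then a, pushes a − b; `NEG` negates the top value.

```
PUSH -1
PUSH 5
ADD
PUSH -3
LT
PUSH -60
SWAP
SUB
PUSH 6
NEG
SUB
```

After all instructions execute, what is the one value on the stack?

-54

PUSH -1  → [-1]
PUSH 5   → [-1, 5]
ADD      → [4]
PUSH -3  → [4, -3]
LT       → [0]
PUSH -60 → [0, -60]
SWAP     → [-60, 0]
SUB      → [-60]
PUSH 6   → [-60, 6]
NEG      → [-60, -6]
SUB      → [-54]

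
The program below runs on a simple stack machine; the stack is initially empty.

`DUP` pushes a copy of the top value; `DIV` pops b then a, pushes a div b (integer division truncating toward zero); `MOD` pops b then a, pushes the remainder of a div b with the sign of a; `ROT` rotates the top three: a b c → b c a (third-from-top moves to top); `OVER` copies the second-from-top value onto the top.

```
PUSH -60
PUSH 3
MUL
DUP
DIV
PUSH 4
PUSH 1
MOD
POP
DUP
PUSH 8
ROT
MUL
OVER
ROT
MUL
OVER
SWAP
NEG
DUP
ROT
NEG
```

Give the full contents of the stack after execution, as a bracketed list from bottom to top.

[8, -1, -1, -8]

PUSH -60 → -60
PUSH 3   → -60 3
MUL      → -180
DUP      → -180 -180
DIV      → 1
PUSH 4   → 1 4
PUSH 1   → 1 4 1
MOD      → 1 0
POP      → 1
DUP      → 1 1
PUSH 8   → 1 1 8
ROT      → 1 8 1
MUL      → 1 8
OVER     → 1 8 1
ROT      → 8 1 1
MUL      → 8 1
OVER     → 8 1 8
SWAP     → 8 8 1
NEG      → 8 8 -1
DUP      → 8 8 -1 -1
ROT      → 8 -1 -1 8
NEG      → 8 -1 -1 -8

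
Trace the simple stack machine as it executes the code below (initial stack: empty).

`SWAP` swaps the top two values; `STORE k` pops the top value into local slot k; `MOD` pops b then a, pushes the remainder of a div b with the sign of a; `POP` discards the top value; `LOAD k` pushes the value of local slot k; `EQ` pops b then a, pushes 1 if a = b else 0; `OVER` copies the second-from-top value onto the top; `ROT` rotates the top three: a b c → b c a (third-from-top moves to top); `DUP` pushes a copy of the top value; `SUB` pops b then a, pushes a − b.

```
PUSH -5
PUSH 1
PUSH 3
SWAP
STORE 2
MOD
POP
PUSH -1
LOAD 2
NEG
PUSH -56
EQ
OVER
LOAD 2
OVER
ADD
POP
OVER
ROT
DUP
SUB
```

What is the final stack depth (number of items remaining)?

4

PUSH -5  : -5
PUSH 1   : -5 1
PUSH 3   : -5 1 3
SWAP     : -5 3 1
STORE 2  : -5 3
MOD      : -2
POP      : (empty)
PUSH -1  : -1
LOAD 2   : -1 1
NEG      : -1 -1
PUSH -56 : -1 -1 -56
EQ       : -1 0
OVER     : -1 0 -1
LOAD 2   : -1 0 -1 1
OVER     : -1 0 -1 1 -1
ADD      : -1 0 -1 0
POP      : -1 0 -1
OVER     : -1 0 -1 0
ROT      : -1 -1 0 0
DUP      : -1 -1 0 0 0
SUB      : -1 -1 0 0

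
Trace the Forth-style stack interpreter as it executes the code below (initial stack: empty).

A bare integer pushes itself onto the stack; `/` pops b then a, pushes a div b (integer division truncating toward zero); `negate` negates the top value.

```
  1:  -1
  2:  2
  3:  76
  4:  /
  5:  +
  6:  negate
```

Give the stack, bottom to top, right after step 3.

-1 → -1
2  → -1 2
76 → -1 2 76

[-1, 2, 76]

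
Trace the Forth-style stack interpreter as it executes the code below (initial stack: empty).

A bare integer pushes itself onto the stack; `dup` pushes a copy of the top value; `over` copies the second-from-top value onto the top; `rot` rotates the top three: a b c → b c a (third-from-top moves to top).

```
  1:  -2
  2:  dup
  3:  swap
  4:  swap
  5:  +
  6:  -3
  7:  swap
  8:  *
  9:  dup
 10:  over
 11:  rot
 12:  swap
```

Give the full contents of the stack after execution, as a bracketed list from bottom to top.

[12, 12, 12]

-2   : [-2]
dup  : [-2, -2]
swap : [-2, -2]
swap : [-2, -2]
+    : [-4]
-3   : [-4, -3]
swap : [-3, -4]
*    : [12]
dup  : [12, 12]
over : [12, 12, 12]
rot  : [12, 12, 12]
swap : [12, 12, 12]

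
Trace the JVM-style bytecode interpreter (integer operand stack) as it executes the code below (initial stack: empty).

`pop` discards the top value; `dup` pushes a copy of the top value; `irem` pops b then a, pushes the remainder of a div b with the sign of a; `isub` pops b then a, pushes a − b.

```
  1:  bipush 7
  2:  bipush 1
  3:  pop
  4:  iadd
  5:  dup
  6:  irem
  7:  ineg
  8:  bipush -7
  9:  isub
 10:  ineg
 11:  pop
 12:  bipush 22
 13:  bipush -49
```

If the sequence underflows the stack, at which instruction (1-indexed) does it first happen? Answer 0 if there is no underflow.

4

bipush 7 → [7]
bipush 1 → [7, 1]
pop      → [7]
iadd  — needs 2 operands, stack has 1 → underflow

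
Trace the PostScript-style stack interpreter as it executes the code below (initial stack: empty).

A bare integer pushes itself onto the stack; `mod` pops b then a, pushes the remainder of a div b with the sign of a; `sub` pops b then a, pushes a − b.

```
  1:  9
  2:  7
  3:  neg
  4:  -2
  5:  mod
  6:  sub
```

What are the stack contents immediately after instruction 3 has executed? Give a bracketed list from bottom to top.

[9, -7]

9   : [9]
7   : [9, 7]
neg : [9, -7]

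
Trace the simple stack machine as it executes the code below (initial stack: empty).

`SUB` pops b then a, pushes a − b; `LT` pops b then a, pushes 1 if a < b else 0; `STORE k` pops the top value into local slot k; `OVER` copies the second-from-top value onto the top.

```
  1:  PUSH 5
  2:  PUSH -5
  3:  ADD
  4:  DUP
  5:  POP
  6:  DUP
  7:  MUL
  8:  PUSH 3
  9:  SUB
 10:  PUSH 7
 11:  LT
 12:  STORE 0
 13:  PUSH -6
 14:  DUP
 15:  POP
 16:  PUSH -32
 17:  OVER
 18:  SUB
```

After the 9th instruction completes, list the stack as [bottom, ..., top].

[-3]

PUSH 5  → 5
PUSH -5 → 5 -5
ADD     → 0
DUP     → 0 0
POP     → 0
DUP     → 0 0
MUL     → 0
PUSH 3  → 0 3
SUB     → -3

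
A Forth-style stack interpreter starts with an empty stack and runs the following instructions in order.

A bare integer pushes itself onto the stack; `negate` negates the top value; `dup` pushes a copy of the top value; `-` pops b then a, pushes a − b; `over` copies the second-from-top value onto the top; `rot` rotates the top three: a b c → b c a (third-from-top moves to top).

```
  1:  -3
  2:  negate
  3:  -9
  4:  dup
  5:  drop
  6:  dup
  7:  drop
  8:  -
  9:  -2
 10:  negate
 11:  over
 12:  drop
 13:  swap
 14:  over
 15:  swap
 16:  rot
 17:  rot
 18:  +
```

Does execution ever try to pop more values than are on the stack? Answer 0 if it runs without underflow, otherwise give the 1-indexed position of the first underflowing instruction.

0

-3      -3
negate  3
-9      3 -9
dup     3 -9 -9
drop    3 -9
dup     3 -9 -9
drop    3 -9
-       12
-2      12 -2
negate  12 2
over    12 2 12
drop    12 2
swap    2 12
over    2 12 2
swap    2 2 12
rot     2 12 2
rot     12 2 2
+       12 4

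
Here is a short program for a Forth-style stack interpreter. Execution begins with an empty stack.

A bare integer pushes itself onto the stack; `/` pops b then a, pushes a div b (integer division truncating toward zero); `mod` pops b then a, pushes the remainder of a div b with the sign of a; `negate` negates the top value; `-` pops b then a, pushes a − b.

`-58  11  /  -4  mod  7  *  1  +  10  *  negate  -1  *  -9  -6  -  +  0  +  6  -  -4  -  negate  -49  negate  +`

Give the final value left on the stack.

114

-58     -58
11      -58 11
/       -5
-4      -5 -4
mod     -1
7       -1 7
*       -7
1       -7 1
+       -6
10      -6 10
*       -60
negate  60
-1      60 -1
*       -60
-9      -60 -9
-6      -60 -9 -6
-       -60 -3
+       -63
0       -63 0
+       -63
6       -63 6
-       -69
-4      -69 -4
-       -65
negate  65
-49     65 -49
negate  65 49
+       114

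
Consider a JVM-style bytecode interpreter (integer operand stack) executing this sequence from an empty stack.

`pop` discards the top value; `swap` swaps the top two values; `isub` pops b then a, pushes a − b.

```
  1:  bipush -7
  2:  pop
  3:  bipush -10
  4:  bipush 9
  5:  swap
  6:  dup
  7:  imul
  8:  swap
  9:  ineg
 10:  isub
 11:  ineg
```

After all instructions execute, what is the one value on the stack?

-109

bipush -7   [-7]
pop         []
bipush -10  [-10]
bipush 9    [-10, 9]
swap        [9, -10]
dup         [9, -10, -10]
imul        [9, 100]
swap        [100, 9]
ineg        [100, -9]
isub        [109]
ineg        [-109]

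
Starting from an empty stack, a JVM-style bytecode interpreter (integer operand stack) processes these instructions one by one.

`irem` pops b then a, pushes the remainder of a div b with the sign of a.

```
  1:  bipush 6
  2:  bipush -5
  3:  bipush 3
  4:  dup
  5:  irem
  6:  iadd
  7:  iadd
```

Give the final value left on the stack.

bipush 6  -> 6
bipush -5 -> 6 -5
bipush 3  -> 6 -5 3
dup       -> 6 -5 3 3
irem      -> 6 -5 0
iadd      -> 6 -5
iadd      -> 1

1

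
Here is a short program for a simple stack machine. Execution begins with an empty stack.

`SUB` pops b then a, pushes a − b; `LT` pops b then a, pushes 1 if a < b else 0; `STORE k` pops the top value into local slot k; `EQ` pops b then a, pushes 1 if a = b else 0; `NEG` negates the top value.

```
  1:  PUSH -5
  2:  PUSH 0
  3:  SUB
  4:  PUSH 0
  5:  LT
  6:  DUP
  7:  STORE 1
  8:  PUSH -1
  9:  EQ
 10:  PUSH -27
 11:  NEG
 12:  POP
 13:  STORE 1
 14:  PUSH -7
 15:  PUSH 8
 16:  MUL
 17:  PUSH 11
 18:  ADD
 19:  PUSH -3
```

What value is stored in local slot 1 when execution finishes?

0

PUSH -5  -> [-5]
PUSH 0   -> [-5, 0]
SUB      -> [-5]
PUSH 0   -> [-5, 0]
LT       -> [1]
DUP      -> [1, 1]
STORE 1  -> [1]
PUSH -1  -> [1, -1]
EQ       -> [0]
PUSH -27 -> [0, -27]
NEG      -> [0, 27]
POP      -> [0]
STORE 1  -> []
PUSH -7  -> [-7]
PUSH 8   -> [-7, 8]
MUL      -> [-56]
PUSH 11  -> [-56, 11]
ADD      -> [-45]
PUSH -3  -> [-45, -3]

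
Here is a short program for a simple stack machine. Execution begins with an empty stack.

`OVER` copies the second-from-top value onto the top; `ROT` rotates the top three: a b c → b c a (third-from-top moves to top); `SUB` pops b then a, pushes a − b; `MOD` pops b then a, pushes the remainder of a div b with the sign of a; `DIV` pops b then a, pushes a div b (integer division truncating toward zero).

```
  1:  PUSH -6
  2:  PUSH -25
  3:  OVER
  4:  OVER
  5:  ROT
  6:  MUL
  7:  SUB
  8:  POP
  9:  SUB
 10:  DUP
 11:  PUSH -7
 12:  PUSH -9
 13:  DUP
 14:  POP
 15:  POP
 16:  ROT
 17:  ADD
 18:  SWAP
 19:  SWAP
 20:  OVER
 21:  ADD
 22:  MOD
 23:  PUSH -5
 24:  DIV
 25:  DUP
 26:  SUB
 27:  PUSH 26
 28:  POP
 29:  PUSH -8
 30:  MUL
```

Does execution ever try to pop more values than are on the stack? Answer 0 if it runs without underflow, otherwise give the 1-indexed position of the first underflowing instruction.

9

PUSH -6  → -6
PUSH -25 → -6 -25
OVER     → -6 -25 -6
OVER     → -6 -25 -6 -25
ROT      → -6 -6 -25 -25
MUL      → -6 -6 625
SUB      → -6 -631
POP      → -6
SUB  — needs 2 operands, stack has 1 → underflow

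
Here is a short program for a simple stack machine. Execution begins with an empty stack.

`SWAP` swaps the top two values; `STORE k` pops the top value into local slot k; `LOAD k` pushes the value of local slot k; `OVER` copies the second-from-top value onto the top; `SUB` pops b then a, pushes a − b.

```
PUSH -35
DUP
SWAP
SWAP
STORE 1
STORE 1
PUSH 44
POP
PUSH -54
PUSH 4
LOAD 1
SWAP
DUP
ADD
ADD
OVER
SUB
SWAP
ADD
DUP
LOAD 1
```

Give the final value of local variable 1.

-35

PUSH -35 : [-35]
DUP      : [-35, -35]
SWAP     : [-35, -35]
SWAP     : [-35, -35]
STORE 1  : [-35]
STORE 1  : []
PUSH 44  : [44]
POP      : []
PUSH -54 : [-54]
PUSH 4   : [-54, 4]
LOAD 1   : [-54, 4, -35]
SWAP     : [-54, -35, 4]
DUP      : [-54, -35, 4, 4]
ADD      : [-54, -35, 8]
ADD      : [-54, -27]
OVER     : [-54, -27, -54]
SUB      : [-54, 27]
SWAP     : [27, -54]
ADD      : [-27]
DUP      : [-27, -27]
LOAD 1   : [-27, -27, -35]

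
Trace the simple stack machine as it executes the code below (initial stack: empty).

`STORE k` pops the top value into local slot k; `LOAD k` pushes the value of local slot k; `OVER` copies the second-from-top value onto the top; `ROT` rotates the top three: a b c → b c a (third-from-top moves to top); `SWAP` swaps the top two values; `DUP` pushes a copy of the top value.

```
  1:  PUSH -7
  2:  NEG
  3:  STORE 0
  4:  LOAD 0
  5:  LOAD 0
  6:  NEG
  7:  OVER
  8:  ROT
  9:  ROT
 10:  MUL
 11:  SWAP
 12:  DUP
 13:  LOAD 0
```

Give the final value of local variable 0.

PUSH -7 -> [-7]
NEG     -> [7]
STORE 0 -> []
LOAD 0  -> [7]
LOAD 0  -> [7, 7]
NEG     -> [7, -7]
OVER    -> [7, -7, 7]
ROT     -> [-7, 7, 7]
ROT     -> [7, 7, -7]
MUL     -> [7, -49]
SWAP    -> [-49, 7]
DUP     -> [-49, 7, 7]
LOAD 0  -> [-49, 7, 7, 7]

7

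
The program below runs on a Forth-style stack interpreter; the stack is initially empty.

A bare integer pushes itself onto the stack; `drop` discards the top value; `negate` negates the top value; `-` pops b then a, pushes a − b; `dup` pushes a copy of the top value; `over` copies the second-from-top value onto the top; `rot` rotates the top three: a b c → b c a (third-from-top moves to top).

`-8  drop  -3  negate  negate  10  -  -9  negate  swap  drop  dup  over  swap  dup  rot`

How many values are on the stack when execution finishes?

-8     → -8
drop   → (empty)
-3     → -3
negate → 3
negate → -3
10     → -3 10
-      → -13
-9     → -13 -9
negate → -13 9
swap   → 9 -13
drop   → 9
dup    → 9 9
over   → 9 9 9
swap   → 9 9 9
dup    → 9 9 9 9
rot    → 9 9 9 9

4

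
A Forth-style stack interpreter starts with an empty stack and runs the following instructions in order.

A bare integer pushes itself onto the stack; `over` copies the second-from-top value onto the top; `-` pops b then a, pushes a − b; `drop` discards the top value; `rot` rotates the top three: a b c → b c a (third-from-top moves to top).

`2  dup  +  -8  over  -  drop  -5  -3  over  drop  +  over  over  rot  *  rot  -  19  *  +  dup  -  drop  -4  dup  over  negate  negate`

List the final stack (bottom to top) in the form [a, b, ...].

2      : 2
dup    : 2 2
+      : 4
-8     : 4 -8
over   : 4 -8 4
-      : 4 -12
drop   : 4
-5     : 4 -5
-3     : 4 -5 -3
over   : 4 -5 -3 -5
drop   : 4 -5 -3
+      : 4 -8
over   : 4 -8 4
over   : 4 -8 4 -8
rot    : 4 4 -8 -8
*      : 4 4 64
rot    : 4 64 4
-      : 4 60
19     : 4 60 19
*      : 4 1140
+      : 1144
dup    : 1144 1144
-      : 0
drop   : (empty)
-4     : -4
dup    : -4 -4
over   : -4 -4 -4
negate : -4 -4 4
negate : -4 -4 -4

[-4, -4, -4]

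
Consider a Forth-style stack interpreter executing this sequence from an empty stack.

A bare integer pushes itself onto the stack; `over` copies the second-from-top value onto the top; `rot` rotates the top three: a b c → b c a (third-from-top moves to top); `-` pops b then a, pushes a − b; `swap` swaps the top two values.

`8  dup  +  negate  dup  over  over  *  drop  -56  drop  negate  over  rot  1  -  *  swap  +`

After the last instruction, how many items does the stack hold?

1

8       8
dup     8 8
+       16
negate  -16
dup     -16 -16
over    -16 -16 -16
over    -16 -16 -16 -16
*       -16 -16 256
drop    -16 -16
-56     -16 -16 -56
drop    -16 -16
negate  -16 16
over    -16 16 -16
rot     16 -16 -16
1       16 -16 -16 1
-       16 -16 -17
*       16 272
swap    272 16
+       288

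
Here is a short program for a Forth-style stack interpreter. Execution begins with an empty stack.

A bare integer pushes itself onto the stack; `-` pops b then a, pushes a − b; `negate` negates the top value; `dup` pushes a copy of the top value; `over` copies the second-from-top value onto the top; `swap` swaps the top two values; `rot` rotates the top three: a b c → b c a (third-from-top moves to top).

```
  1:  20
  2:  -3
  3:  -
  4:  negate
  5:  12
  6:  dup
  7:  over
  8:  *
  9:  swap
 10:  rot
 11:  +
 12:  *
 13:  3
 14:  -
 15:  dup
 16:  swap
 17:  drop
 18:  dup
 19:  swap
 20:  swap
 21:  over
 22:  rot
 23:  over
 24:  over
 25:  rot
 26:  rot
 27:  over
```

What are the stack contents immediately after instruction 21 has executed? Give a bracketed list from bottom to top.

[-1587, -1587, -1587]

20      [20]
-3      [20, -3]
-       [23]
negate  [-23]
12      [-23, 12]
dup     [-23, 12, 12]
over    [-23, 12, 12, 12]
*       [-23, 12, 144]
swap    [-23, 144, 12]
rot     [144, 12, -23]
+       [144, -11]
*       [-1584]
3       [-1584, 3]
-       [-1587]
dup     [-1587, -1587]
swap    [-1587, -1587]
drop    [-1587]
dup     [-1587, -1587]
swap    [-1587, -1587]
swap    [-1587, -1587]
over    [-1587, -1587, -1587]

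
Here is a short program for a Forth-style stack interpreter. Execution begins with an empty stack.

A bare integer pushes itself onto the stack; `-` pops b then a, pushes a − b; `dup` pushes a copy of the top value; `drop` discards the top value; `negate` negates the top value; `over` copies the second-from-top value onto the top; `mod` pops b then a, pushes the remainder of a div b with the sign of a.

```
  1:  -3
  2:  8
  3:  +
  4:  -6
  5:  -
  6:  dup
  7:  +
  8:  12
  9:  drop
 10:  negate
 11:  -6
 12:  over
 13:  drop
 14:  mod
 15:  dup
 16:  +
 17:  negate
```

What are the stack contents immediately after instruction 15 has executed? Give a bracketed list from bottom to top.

[-4, -4]

-3      [-3]
8       [-3, 8]
+       [5]
-6      [5, -6]
-       [11]
dup     [11, 11]
+       [22]
12      [22, 12]
drop    [22]
negate  [-22]
-6      [-22, -6]
over    [-22, -6, -22]
drop    [-22, -6]
mod     [-4]
dup     [-4, -4]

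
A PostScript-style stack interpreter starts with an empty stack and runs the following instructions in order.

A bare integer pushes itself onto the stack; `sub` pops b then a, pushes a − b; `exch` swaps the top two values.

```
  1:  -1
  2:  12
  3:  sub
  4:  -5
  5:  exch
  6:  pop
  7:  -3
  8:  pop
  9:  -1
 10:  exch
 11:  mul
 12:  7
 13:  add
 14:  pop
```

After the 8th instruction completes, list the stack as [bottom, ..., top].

-1   -> [-1]
12   -> [-1, 12]
sub  -> [-13]
-5   -> [-13, -5]
exch -> [-5, -13]
pop  -> [-5]
-3   -> [-5, -3]
pop  -> [-5]

[-5]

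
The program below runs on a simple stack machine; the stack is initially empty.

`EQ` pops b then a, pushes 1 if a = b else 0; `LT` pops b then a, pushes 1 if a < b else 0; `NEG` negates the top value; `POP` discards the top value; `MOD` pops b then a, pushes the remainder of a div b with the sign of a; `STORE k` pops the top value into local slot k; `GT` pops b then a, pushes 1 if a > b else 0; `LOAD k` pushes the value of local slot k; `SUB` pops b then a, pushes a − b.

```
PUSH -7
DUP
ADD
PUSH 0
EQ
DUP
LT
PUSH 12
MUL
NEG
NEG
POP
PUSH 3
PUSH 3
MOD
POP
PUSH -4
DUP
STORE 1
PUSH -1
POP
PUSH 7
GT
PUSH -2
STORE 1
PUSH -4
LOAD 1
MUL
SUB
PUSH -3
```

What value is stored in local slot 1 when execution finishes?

PUSH -7 : [-7]
DUP     : [-7, -7]
ADD     : [-14]
PUSH 0  : [-14, 0]
EQ      : [0]
DUP     : [0, 0]
LT      : [0]
PUSH 12 : [0, 12]
MUL     : [0]
NEG     : [0]
NEG     : [0]
POP     : []
PUSH 3  : [3]
PUSH 3  : [3, 3]
MOD     : [0]
POP     : []
PUSH -4 : [-4]
DUP     : [-4, -4]
STORE 1 : [-4]
PUSH -1 : [-4, -1]
POP     : [-4]
PUSH 7  : [-4, 7]
GT      : [0]
PUSH -2 : [0, -2]
STORE 1 : [0]
PUSH -4 : [0, -4]
LOAD 1  : [0, -4, -2]
MUL     : [0, 8]
SUB     : [-8]
PUSH -3 : [-8, -3]

-2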